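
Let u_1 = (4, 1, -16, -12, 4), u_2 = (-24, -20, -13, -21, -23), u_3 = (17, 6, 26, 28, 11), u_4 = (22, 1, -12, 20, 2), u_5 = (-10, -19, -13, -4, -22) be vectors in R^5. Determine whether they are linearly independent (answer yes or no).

Form the matrix with these vectors as rows and row reduce.
R2 ← R2 + (6)·R1: [0, -14, -109, -93, 1]
R3 ← R3 − (17/4)·R1: [0, 7/4, 94, 79, -6]
R4 ← R4 − (11/2)·R1: [0, -9/2, 76, 86, -20]
R5 ← R5 + (5/2)·R1: [0, -33/2, -53, -34, -12]
R3 ← R3 + (1/8)·R2: [0, 0, 643/8, 539/8, -47/8]
R4 ← R4 − (9/28)·R2: [0, 0, 3109/28, 3245/28, -569/28]
R5 ← R5 − (33/28)·R2: [0, 0, 2113/28, 2117/28, -369/28]
R4 ← R4 − (6218/4501)·R3: [0, 0, 0, 102696/4501, -7848/643]
R5 ← R5 − (4226/4501)·R3: [0, 0, 0, 55581/4501, -4927/643]
R5 ← R5 − (18527/34232)·R4: [0, 0, 0, 0, -4522/4279]
5 nonzero rows, so the 5 vectors span a space of dimension 5.
Since 5 = 5, the vectors are linearly independent.

yes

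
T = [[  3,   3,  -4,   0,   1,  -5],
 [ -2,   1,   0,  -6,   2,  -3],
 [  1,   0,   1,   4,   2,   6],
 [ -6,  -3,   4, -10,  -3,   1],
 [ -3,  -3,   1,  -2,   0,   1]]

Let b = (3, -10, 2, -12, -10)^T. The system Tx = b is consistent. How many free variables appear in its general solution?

1

Row reduce the augmented matrix [T | b].
R2 ← R2 + (2/3)·R1: [0, 3, -8/3, -6, 8/3, -19/3, -8]
R3 ← R3 − (1/3)·R1: [0, -1, 7/3, 4, 5/3, 23/3, 1]
R4 ← R4 + (2)·R1: [0, 3, -4, -10, -1, -9, -6]
R5 ← R5 + R1: [0, 0, -3, -2, 1, -4, -7]
R3 ← R3 + (1/3)·R2: [0, 0, 13/9, 2, 23/9, 50/9, -5/3]
R4 ← R4 − R2: [0, 0, -4/3, -4, -11/3, -8/3, 2]
R4 ← R4 + (12/13)·R3: [0, 0, 0, -28/13, -17/13, 32/13, 6/13]
R5 ← R5 + (27/13)·R3: [0, 0, 0, 28/13, 82/13, 98/13, -136/13]
R5 ← R5 + R4: [0, 0, 0, 0, 5, 10, -10]
The echelon form has 5 nonzero rows, and every pivot lies in the first 6 columns, so rank(T) = rank([T|b]) = 5.
The system is consistent.
Free variables = (unknowns) − (rank) = 6 − 5 = 1.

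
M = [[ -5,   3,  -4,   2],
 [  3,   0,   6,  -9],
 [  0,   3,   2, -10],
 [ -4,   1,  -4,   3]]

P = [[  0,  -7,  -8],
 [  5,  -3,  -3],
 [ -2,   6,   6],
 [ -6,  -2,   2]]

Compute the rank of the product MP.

3

First compute MP:
[[ 11,  -2,  11],
 [ 42,  33,  -6],
 [ 71,  23, -17],
 [ -5,  -5,  11]]
Now row reduce the product.
R2 ← R2 − (42/11)·R1: [0, 447/11, -48]
R3 ← R3 − (71/11)·R1: [0, 395/11, -88]
R4 ← R4 + (5/11)·R1: [0, -65/11, 16]
R3 ← R3 − (395/447)·R2: [0, 0, -6792/149]
R4 ← R4 + (65/447)·R2: [0, 0, 1344/149]
R4 ← R4 + (56/283)·R3: [0, 0, 0]
3 nonzero rows, so rank(MP) = 3.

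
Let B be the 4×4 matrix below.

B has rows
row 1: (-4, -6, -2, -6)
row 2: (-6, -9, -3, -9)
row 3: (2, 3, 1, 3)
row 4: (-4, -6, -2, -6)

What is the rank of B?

Row reduce to echelon form.
R2 ← R2 − (3/2)·R1: [0, 0, 0, 0]
R3 ← R3 + (1/2)·R1: [0, 0, 0, 0]
R4 ← R4 − R1: [0, 0, 0, 0]
Echelon form has 1 nonzero row, so rank(B) = 1.

1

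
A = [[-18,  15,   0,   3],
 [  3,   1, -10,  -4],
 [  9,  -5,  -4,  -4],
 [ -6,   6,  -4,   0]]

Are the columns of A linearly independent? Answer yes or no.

no

Row reduce A to echelon form.
R2 ← R2 + (1/6)·R1: [0, 7/2, -10, -7/2]
R3 ← R3 + (1/2)·R1: [0, 5/2, -4, -5/2]
R4 ← R4 − (1/3)·R1: [0, 1, -4, -1]
R3 ← R3 − (5/7)·R2: [0, 0, 22/7, 0]
R4 ← R4 − (2/7)·R2: [0, 0, -8/7, 0]
R4 ← R4 + (4/11)·R3: [0, 0, 0, 0]
3 pivots among 4 columns.
Only 3 < 4 pivot columns, so the columns are linearly dependent.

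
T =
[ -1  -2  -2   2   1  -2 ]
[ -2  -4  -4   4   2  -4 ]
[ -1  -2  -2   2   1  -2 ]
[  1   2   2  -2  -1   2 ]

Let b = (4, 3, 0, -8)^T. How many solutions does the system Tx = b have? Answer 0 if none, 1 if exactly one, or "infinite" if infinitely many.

Row reduce the augmented matrix [T | b].
R2 ← R2 − (2)·R1: [0, 0, 0, 0, 0, 0, -5]
R3 ← R3 − R1: [0, 0, 0, 0, 0, 0, -4]
R4 ← R4 + R1: [0, 0, 0, 0, 0, 0, -4]
R3 ← R3 − (4/5)·R2: [0, 0, 0, 0, 0, 0, 0]
R4 ← R4 − (4/5)·R2: [0, 0, 0, 0, 0, 0, 0]
The echelon form has 2 nonzero rows; the last pivot sits in the augmented column, so rank(T) = 1 but rank([T|b]) = 2.
Since the ranks differ, the system is inconsistent.
It has no solutions.

0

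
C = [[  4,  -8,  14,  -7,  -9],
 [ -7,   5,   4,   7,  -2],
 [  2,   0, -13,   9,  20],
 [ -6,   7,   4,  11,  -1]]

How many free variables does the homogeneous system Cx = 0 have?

Row reduce to echelon form.
R2 ← R2 + (7/4)·R1: [0, -9, 57/2, -21/4, -71/4]
R3 ← R3 − (1/2)·R1: [0, 4, -20, 25/2, 49/2]
R4 ← R4 + (3/2)·R1: [0, -5, 25, 1/2, -29/2]
R3 ← R3 + (4/9)·R2: [0, 0, -22/3, 61/6, 299/18]
R4 ← R4 − (5/9)·R2: [0, 0, 55/6, 41/12, -167/36]
R4 ← R4 + (5/4)·R3: [0, 0, 0, 129/8, 129/8]
4 nonzero rows, so rank(C) = 4.
C has 5 columns; by rank–nullity, nullity = 5 − 4 = 1.

1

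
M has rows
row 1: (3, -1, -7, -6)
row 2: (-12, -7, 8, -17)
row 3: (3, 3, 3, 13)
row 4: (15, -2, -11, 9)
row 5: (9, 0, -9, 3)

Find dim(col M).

3

Row reduce to echelon form.
R2 ← R2 + (4)·R1: [0, -11, -20, -41]
R3 ← R3 − R1: [0, 4, 10, 19]
R4 ← R4 − (5)·R1: [0, 3, 24, 39]
R5 ← R5 − (3)·R1: [0, 3, 12, 21]
R3 ← R3 + (4/11)·R2: [0, 0, 30/11, 45/11]
R4 ← R4 + (3/11)·R2: [0, 0, 204/11, 306/11]
R5 ← R5 + (3/11)·R2: [0, 0, 72/11, 108/11]
R4 ← R4 − (34/5)·R3: [0, 0, 0, 0]
R5 ← R5 − (12/5)·R3: [0, 0, 0, 0]
Echelon form has 3 nonzero rows, so rank(M) = 3.
The column space has dimension equal to the rank: 3.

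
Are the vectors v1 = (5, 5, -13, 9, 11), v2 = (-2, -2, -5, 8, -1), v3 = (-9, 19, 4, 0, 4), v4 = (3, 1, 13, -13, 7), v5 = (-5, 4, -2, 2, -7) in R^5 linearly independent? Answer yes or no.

yes

Form the matrix with these vectors as rows and row reduce.
R2 ← R2 + (2/5)·R1: [0, 0, -51/5, 58/5, 17/5]
R3 ← R3 + (9/5)·R1: [0, 28, -97/5, 81/5, 119/5]
R4 ← R4 − (3/5)·R1: [0, -2, 104/5, -92/5, 2/5]
R5 ← R5 + R1: [0, 9, -15, 11, 4]
Swap R2 ↔ R3
R4 ← R4 + (1/14)·R2: [0, 0, 1359/70, -1207/70, 21/10]
R5 ← R5 − (9/28)·R2: [0, 0, -1227/140, 811/140, -73/20]
R4 ← R4 + (453/238)·R3: [0, 0, 0, 1151/238, 60/7]
R5 ← R5 − (409/476)·R3: [0, 0, 0, -1987/476, -46/7]
R5 ← R5 + (1987/2302)·R4: [0, 0, 0, 0, 952/1151]
5 nonzero rows, so the 5 vectors span a space of dimension 5.
Since 5 = 5, the vectors are linearly independent.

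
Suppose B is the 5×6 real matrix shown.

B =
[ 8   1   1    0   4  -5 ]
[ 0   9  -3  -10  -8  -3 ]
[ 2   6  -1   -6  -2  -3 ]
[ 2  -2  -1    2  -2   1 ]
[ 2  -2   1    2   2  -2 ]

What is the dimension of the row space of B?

4

Row reduce to echelon form.
R3 ← R3 − (1/4)·R1: [0, 23/4, -5/4, -6, -3, -7/4]
R4 ← R4 − (1/4)·R1: [0, -9/4, -5/4, 2, -3, 9/4]
R5 ← R5 − (1/4)·R1: [0, -9/4, 3/4, 2, 1, -3/4]
R3 ← R3 − (23/36)·R2: [0, 0, 2/3, 7/18, 19/9, 1/6]
R4 ← R4 + (1/4)·R2: [0, 0, -2, -1/2, -5, 3/2]
R5 ← R5 + (1/4)·R2: [0, 0, 0, -1/2, -1, -3/2]
R4 ← R4 + (3)·R3: [0, 0, 0, 2/3, 4/3, 2]
R5 ← R5 + (3/4)·R4: [0, 0, 0, 0, 0, 0]
Echelon form has 4 nonzero rows, so rank(B) = 4.
The row space has dimension equal to the rank: 4.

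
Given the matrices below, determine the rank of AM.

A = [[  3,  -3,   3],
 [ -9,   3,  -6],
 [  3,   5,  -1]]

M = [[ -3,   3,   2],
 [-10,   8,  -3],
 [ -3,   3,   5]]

First compute AM:
[[ 12,  -6,  30],
 [ 15, -21, -57],
 [-56,  46, -14]]
Now row reduce the product.
R2 ← R2 − (5/4)·R1: [0, -27/2, -189/2]
R3 ← R3 + (14/3)·R1: [0, 18, 126]
R3 ← R3 + (4/3)·R2: [0, 0, 0]
2 nonzero rows, so rank(AM) = 2.

2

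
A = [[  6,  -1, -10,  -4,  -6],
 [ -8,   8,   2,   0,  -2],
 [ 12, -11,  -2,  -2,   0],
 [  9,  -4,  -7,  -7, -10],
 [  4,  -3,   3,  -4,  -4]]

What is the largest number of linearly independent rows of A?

5

Row reduce to echelon form.
R2 ← R2 + (4/3)·R1: [0, 20/3, -34/3, -16/3, -10]
R3 ← R3 − (2)·R1: [0, -9, 18, 6, 12]
R4 ← R4 − (3/2)·R1: [0, -5/2, 8, -1, -1]
R5 ← R5 − (2/3)·R1: [0, -7/3, 29/3, -4/3, 0]
R3 ← R3 + (27/20)·R2: [0, 0, 27/10, -6/5, -3/2]
R4 ← R4 + (3/8)·R2: [0, 0, 15/4, -3, -19/4]
R5 ← R5 + (7/20)·R2: [0, 0, 57/10, -16/5, -7/2]
R4 ← R4 − (25/18)·R3: [0, 0, 0, -4/3, -8/3]
R5 ← R5 − (19/9)·R3: [0, 0, 0, -2/3, -1/3]
R5 ← R5 − (1/2)·R4: [0, 0, 0, 0, 1]
Echelon form has 5 nonzero rows, so rank(A) = 5.
The rank gives the maximum number of linearly independent rows: 5.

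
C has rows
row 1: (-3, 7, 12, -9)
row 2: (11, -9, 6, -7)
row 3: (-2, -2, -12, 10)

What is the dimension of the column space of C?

Row reduce to echelon form.
R2 ← R2 + (11/3)·R1: [0, 50/3, 50, -40]
R3 ← R3 − (2/3)·R1: [0, -20/3, -20, 16]
R3 ← R3 + (2/5)·R2: [0, 0, 0, 0]
Echelon form has 2 nonzero rows, so rank(C) = 2.
The column space has dimension equal to the rank: 2.

2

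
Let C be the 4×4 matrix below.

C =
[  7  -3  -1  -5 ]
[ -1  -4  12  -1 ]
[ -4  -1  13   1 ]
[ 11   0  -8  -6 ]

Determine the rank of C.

Row reduce to echelon form.
R2 ← R2 + (1/7)·R1: [0, -31/7, 83/7, -12/7]
R3 ← R3 + (4/7)·R1: [0, -19/7, 87/7, -13/7]
R4 ← R4 − (11/7)·R1: [0, 33/7, -45/7, 13/7]
R3 ← R3 − (19/31)·R2: [0, 0, 160/31, -25/31]
R4 ← R4 + (33/31)·R2: [0, 0, 192/31, 1/31]
R4 ← R4 − (6/5)·R3: [0, 0, 0, 1]
Echelon form has 4 nonzero rows, so rank(C) = 4.

4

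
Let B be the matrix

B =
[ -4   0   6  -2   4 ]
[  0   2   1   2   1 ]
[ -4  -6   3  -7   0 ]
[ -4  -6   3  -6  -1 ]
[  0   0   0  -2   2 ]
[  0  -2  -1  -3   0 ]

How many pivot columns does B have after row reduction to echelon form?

3

Row reduce to echelon form.
R3 ← R3 − R1: [0, -6, -3, -5, -4]
R4 ← R4 − R1: [0, -6, -3, -4, -5]
R3 ← R3 + (3)·R2: [0, 0, 0, 1, -1]
R4 ← R4 + (3)·R2: [0, 0, 0, 2, -2]
R6 ← R6 + R2: [0, 0, 0, -1, 1]
R4 ← R4 − (2)·R3: [0, 0, 0, 0, 0]
R5 ← R5 + (2)·R3: [0, 0, 0, 0, 0]
R6 ← R6 + R3: [0, 0, 0, 0, 0]
Echelon form has 3 nonzero rows, so rank(B) = 3.
Each nonzero row contributes one pivot column: 3 pivot columns.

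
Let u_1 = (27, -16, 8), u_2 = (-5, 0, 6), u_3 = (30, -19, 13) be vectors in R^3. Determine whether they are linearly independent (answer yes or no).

yes

Form the matrix with these vectors as rows and row reduce.
R2 ← R2 + (5/27)·R1: [0, -80/27, 202/27]
R3 ← R3 − (10/9)·R1: [0, -11/9, 37/9]
R3 ← R3 − (33/80)·R2: [0, 0, 41/40]
3 nonzero rows, so the 3 vectors span a space of dimension 3.
Since 3 = 3, the vectors are linearly independent.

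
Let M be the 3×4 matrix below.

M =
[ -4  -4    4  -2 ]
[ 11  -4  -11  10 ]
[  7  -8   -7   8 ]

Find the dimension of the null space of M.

2

Row reduce to echelon form.
R2 ← R2 + (11/4)·R1: [0, -15, 0, 9/2]
R3 ← R3 + (7/4)·R1: [0, -15, 0, 9/2]
R3 ← R3 − R2: [0, 0, 0, 0]
2 nonzero rows, so rank(M) = 2.
M has 4 columns; by rank–nullity, nullity = 4 − 2 = 2.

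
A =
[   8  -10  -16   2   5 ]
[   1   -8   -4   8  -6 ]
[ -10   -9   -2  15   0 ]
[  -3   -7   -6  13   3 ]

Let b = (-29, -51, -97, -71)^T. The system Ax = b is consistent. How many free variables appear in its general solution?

1

Row reduce the augmented matrix [A | b].
R2 ← R2 − (1/8)·R1: [0, -27/4, -2, 31/4, -53/8, -379/8]
R3 ← R3 + (5/4)·R1: [0, -43/2, -22, 35/2, 25/4, -533/4]
R4 ← R4 + (3/8)·R1: [0, -43/4, -12, 55/4, 39/8, -655/8]
R3 ← R3 − (86/27)·R2: [0, 0, -422/27, -194/27, 1477/54, 953/54]
R4 ← R4 − (43/27)·R2: [0, 0, -238/27, 38/27, 833/54, -347/54]
R4 ← R4 − (119/211)·R3: [0, 0, 0, 1152/211, 0, -3456/211]
The echelon form has 4 nonzero rows, and every pivot lies in the first 5 columns, so rank(A) = rank([A|b]) = 4.
The system is consistent.
Free variables = (unknowns) − (rank) = 5 − 4 = 1.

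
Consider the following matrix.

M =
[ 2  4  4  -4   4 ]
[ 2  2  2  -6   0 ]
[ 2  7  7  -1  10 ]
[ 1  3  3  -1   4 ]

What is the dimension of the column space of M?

2

Row reduce to echelon form.
R2 ← R2 − R1: [0, -2, -2, -2, -4]
R3 ← R3 − R1: [0, 3, 3, 3, 6]
R4 ← R4 − (1/2)·R1: [0, 1, 1, 1, 2]
R3 ← R3 + (3/2)·R2: [0, 0, 0, 0, 0]
R4 ← R4 + (1/2)·R2: [0, 0, 0, 0, 0]
Echelon form has 2 nonzero rows, so rank(M) = 2.
The column space has dimension equal to the rank: 2.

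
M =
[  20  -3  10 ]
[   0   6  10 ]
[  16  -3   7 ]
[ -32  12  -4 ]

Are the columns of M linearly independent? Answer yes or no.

Row reduce M to echelon form.
R3 ← R3 − (4/5)·R1: [0, -3/5, -1]
R4 ← R4 + (8/5)·R1: [0, 36/5, 12]
R3 ← R3 + (1/10)·R2: [0, 0, 0]
R4 ← R4 − (6/5)·R2: [0, 0, 0]
2 pivots among 3 columns.
Only 2 < 3 pivot columns, so the columns are linearly dependent.

no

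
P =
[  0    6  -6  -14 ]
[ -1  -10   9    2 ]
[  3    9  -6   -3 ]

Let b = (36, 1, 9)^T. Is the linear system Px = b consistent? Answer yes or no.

Row reduce the augmented matrix [P | b].
Swap R1 ↔ R2
R3 ← R3 + (3)·R1: [0, -21, 21, 3, 12]
R3 ← R3 + (7/2)·R2: [0, 0, 0, -46, 138]
The echelon form has 3 nonzero rows, and every pivot lies in the first 4 columns, so rank(P) = rank([P|b]) = 3.
The system is consistent.

yes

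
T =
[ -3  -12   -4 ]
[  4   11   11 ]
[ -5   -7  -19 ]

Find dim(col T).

Row reduce to echelon form.
R2 ← R2 + (4/3)·R1: [0, -5, 17/3]
R3 ← R3 − (5/3)·R1: [0, 13, -37/3]
R3 ← R3 + (13/5)·R2: [0, 0, 12/5]
Echelon form has 3 nonzero rows, so rank(T) = 3.
The column space has dimension equal to the rank: 3.

3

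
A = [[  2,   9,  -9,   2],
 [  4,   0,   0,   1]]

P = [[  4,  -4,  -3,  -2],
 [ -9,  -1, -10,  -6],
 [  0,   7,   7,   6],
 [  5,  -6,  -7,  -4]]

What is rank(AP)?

2

First compute AP:
[[-63, -92, -173, -120],
 [ 21, -22, -19, -12]]
Now row reduce the product.
R2 ← R2 + (1/3)·R1: [0, -158/3, -230/3, -52]
2 nonzero rows, so rank(AP) = 2.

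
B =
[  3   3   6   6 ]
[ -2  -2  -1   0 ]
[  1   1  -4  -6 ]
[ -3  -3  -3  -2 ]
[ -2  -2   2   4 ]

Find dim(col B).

Row reduce to echelon form.
R2 ← R2 + (2/3)·R1: [0, 0, 3, 4]
R3 ← R3 − (1/3)·R1: [0, 0, -6, -8]
R4 ← R4 + R1: [0, 0, 3, 4]
R5 ← R5 + (2/3)·R1: [0, 0, 6, 8]
R3 ← R3 + (2)·R2: [0, 0, 0, 0]
R4 ← R4 − R2: [0, 0, 0, 0]
R5 ← R5 − (2)·R2: [0, 0, 0, 0]
Echelon form has 2 nonzero rows, so rank(B) = 2.
The column space has dimension equal to the rank: 2.

2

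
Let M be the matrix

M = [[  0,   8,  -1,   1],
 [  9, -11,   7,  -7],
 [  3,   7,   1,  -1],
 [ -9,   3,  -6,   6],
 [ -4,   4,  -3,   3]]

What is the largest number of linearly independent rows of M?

2

Row reduce to echelon form.
Swap R1 ↔ R2
R3 ← R3 − (1/3)·R1: [0, 32/3, -4/3, 4/3]
R4 ← R4 + R1: [0, -8, 1, -1]
R5 ← R5 + (4/9)·R1: [0, -8/9, 1/9, -1/9]
R3 ← R3 − (4/3)·R2: [0, 0, 0, 0]
R4 ← R4 + R2: [0, 0, 0, 0]
R5 ← R5 + (1/9)·R2: [0, 0, 0, 0]
Echelon form has 2 nonzero rows, so rank(M) = 2.
The rank gives the maximum number of linearly independent rows: 2.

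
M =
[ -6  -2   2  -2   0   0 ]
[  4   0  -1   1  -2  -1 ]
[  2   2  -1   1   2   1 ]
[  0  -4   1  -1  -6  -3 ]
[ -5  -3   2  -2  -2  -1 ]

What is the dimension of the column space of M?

2

Row reduce to echelon form.
R2 ← R2 + (2/3)·R1: [0, -4/3, 1/3, -1/3, -2, -1]
R3 ← R3 + (1/3)·R1: [0, 4/3, -1/3, 1/3, 2, 1]
R5 ← R5 − (5/6)·R1: [0, -4/3, 1/3, -1/3, -2, -1]
R3 ← R3 + R2: [0, 0, 0, 0, 0, 0]
R4 ← R4 − (3)·R2: [0, 0, 0, 0, 0, 0]
R5 ← R5 − R2: [0, 0, 0, 0, 0, 0]
Echelon form has 2 nonzero rows, so rank(M) = 2.
The column space has dimension equal to the rank: 2.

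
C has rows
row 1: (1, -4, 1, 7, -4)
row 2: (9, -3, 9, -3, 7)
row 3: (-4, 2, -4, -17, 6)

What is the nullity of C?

Row reduce to echelon form.
R2 ← R2 − (9)·R1: [0, 33, 0, -66, 43]
R3 ← R3 + (4)·R1: [0, -14, 0, 11, -10]
R3 ← R3 + (14/33)·R2: [0, 0, 0, -17, 272/33]
3 nonzero rows, so rank(C) = 3.
C has 5 columns; by rank–nullity, nullity = 5 − 3 = 2.

2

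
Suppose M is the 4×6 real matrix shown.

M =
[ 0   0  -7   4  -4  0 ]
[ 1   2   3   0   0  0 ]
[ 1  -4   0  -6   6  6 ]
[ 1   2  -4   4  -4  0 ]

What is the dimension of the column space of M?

3

Row reduce to echelon form.
Swap R1 ↔ R2
R3 ← R3 − R1: [0, -6, -3, -6, 6, 6]
R4 ← R4 − R1: [0, 0, -7, 4, -4, 0]
Swap R2 ↔ R3
R4 ← R4 − R3: [0, 0, 0, 0, 0, 0]
Echelon form has 3 nonzero rows, so rank(M) = 3.
The column space has dimension equal to the rank: 3.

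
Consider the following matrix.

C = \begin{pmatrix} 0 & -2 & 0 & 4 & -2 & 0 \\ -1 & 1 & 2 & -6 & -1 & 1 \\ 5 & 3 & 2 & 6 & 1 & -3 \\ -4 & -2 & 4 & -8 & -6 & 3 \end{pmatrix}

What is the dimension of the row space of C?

Row reduce to echelon form.
Swap R1 ↔ R2
R3 ← R3 + (5)·R1: [0, 8, 12, -24, -4, 2]
R4 ← R4 − (4)·R1: [0, -6, -4, 16, -2, -1]
R3 ← R3 + (4)·R2: [0, 0, 12, -8, -12, 2]
R4 ← R4 − (3)·R2: [0, 0, -4, 4, 4, -1]
R4 ← R4 + (1/3)·R3: [0, 0, 0, 4/3, 0, -1/3]
Echelon form has 4 nonzero rows, so rank(C) = 4.
The row space has dimension equal to the rank: 4.

4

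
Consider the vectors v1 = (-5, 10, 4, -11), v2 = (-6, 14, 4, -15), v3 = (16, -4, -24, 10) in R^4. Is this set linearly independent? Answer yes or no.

no

Form the matrix with these vectors as rows and row reduce.
R2 ← R2 − (6/5)·R1: [0, 2, -4/5, -9/5]
R3 ← R3 + (16/5)·R1: [0, 28, -56/5, -126/5]
R3 ← R3 − (14)·R2: [0, 0, 0, 0]
2 nonzero rows, so the 3 vectors span a space of dimension 2.
Since 2 < 3, the vectors are linearly dependent.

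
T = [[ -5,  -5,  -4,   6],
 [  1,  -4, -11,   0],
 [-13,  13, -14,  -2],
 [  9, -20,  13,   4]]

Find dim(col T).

4

Row reduce to echelon form.
R2 ← R2 + (1/5)·R1: [0, -5, -59/5, 6/5]
R3 ← R3 − (13/5)·R1: [0, 26, -18/5, -88/5]
R4 ← R4 + (9/5)·R1: [0, -29, 29/5, 74/5]
R3 ← R3 + (26/5)·R2: [0, 0, -1624/25, -284/25]
R4 ← R4 − (29/5)·R2: [0, 0, 1856/25, 196/25]
R4 ← R4 + (8/7)·R3: [0, 0, 0, -36/7]
Echelon form has 4 nonzero rows, so rank(T) = 4.
The column space has dimension equal to the rank: 4.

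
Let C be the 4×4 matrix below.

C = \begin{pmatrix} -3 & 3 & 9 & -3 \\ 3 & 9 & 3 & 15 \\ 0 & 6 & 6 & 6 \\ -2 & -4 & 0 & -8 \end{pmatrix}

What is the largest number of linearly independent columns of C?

Row reduce to echelon form.
R2 ← R2 + R1: [0, 12, 12, 12]
R4 ← R4 − (2/3)·R1: [0, -6, -6, -6]
R3 ← R3 − (1/2)·R2: [0, 0, 0, 0]
R4 ← R4 + (1/2)·R2: [0, 0, 0, 0]
Echelon form has 2 nonzero rows, so rank(C) = 2.
The rank gives the maximum number of linearly independent columns: 2.

2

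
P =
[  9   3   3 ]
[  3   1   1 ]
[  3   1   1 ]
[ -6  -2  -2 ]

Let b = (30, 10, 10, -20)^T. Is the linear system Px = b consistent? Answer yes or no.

yes

Row reduce the augmented matrix [P | b].
R2 ← R2 − (1/3)·R1: [0, 0, 0, 0]
R3 ← R3 − (1/3)·R1: [0, 0, 0, 0]
R4 ← R4 + (2/3)·R1: [0, 0, 0, 0]
The echelon form has 1 nonzero rows, and every pivot lies in the first 3 columns, so rank(P) = rank([P|b]) = 1.
The system is consistent.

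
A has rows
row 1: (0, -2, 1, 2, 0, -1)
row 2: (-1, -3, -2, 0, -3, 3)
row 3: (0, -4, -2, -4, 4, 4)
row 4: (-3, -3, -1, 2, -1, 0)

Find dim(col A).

Row reduce to echelon form.
Swap R1 ↔ R2
R4 ← R4 − (3)·R1: [0, 6, 5, 2, 8, -9]
R3 ← R3 − (2)·R2: [0, 0, -4, -8, 4, 6]
R4 ← R4 + (3)·R2: [0, 0, 8, 8, 8, -12]
R4 ← R4 + (2)·R3: [0, 0, 0, -8, 16, 0]
Echelon form has 4 nonzero rows, so rank(A) = 4.
The column space has dimension equal to the rank: 4.

4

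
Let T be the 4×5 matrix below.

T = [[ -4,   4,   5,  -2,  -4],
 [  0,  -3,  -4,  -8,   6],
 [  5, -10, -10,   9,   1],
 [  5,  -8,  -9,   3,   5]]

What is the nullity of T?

Row reduce to echelon form.
R3 ← R3 + (5/4)·R1: [0, -5, -15/4, 13/2, -4]
R4 ← R4 + (5/4)·R1: [0, -3, -11/4, 1/2, 0]
R3 ← R3 − (5/3)·R2: [0, 0, 35/12, 119/6, -14]
R4 ← R4 − R2: [0, 0, 5/4, 17/2, -6]
R4 ← R4 − (3/7)·R3: [0, 0, 0, 0, 0]
3 nonzero rows, so rank(T) = 3.
T has 5 columns; by rank–nullity, nullity = 5 − 3 = 2.

2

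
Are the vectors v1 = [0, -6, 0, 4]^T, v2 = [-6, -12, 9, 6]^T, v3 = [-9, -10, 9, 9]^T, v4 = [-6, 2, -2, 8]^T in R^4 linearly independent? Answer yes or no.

Form the matrix with these vectors as rows and row reduce.
Swap R1 ↔ R2
R3 ← R3 − (3/2)·R1: [0, 8, -9/2, 0]
R4 ← R4 − R1: [0, 14, -11, 2]
R3 ← R3 + (4/3)·R2: [0, 0, -9/2, 16/3]
R4 ← R4 + (7/3)·R2: [0, 0, -11, 34/3]
R4 ← R4 − (22/9)·R3: [0, 0, 0, -46/27]
4 nonzero rows, so the 4 vectors span a space of dimension 4.
Since 4 = 4, the vectors are linearly independent.

yes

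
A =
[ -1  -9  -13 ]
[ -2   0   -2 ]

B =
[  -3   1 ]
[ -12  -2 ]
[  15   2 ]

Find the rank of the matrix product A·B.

2

First compute AB:
[[-84,  -9],
 [-24,  -6]]
Now row reduce the product.
R2 ← R2 − (2/7)·R1: [0, -24/7]
2 nonzero rows, so rank(AB) = 2.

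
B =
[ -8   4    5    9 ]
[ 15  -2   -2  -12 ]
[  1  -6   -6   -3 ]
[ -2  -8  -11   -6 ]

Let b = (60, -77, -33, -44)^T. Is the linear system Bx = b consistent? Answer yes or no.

yes

Row reduce the augmented matrix [B | b].
R2 ← R2 + (15/8)·R1: [0, 11/2, 59/8, 39/8, 71/2]
R3 ← R3 + (1/8)·R1: [0, -11/2, -43/8, -15/8, -51/2]
R4 ← R4 − (1/4)·R1: [0, -9, -49/4, -33/4, -59]
R3 ← R3 + R2: [0, 0, 2, 3, 10]
R4 ← R4 + (18/11)·R2: [0, 0, -2/11, -3/11, -10/11]
R4 ← R4 + (1/11)·R3: [0, 0, 0, 0, 0]
The echelon form has 3 nonzero rows, and every pivot lies in the first 4 columns, so rank(B) = rank([B|b]) = 3.
The system is consistent.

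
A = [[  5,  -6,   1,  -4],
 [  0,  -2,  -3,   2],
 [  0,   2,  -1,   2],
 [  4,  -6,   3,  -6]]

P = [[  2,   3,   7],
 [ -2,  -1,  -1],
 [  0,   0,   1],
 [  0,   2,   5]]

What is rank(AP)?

3

First compute AP:
[[ 22,  13,  22],
 [  4,   6,   9],
 [ -4,   2,   7],
 [ 20,   6,   7]]
Now row reduce the product.
R2 ← R2 − (2/11)·R1: [0, 40/11, 5]
R3 ← R3 + (2/11)·R1: [0, 48/11, 11]
R4 ← R4 − (10/11)·R1: [0, -64/11, -13]
R3 ← R3 − (6/5)·R2: [0, 0, 5]
R4 ← R4 + (8/5)·R2: [0, 0, -5]
R4 ← R4 + R3: [0, 0, 0]
3 nonzero rows, so rank(AP) = 3.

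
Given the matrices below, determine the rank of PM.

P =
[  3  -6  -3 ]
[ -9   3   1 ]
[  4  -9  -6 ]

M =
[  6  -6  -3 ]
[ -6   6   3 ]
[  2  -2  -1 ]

1

First compute PM:
[[ 48, -48, -24],
 [-70,  70,  35],
 [ 66, -66, -33]]
Now row reduce the product.
R2 ← R2 + (35/24)·R1: [0, 0, 0]
R3 ← R3 − (11/8)·R1: [0, 0, 0]
1 nonzero row, so rank(PM) = 1.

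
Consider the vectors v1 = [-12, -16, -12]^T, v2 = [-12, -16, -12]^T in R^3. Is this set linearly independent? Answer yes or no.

no

Form the matrix with these vectors as rows and row reduce.
R2 ← R2 − R1: [0, 0, 0]
1 nonzero row, so the 2 vectors span a space of dimension 1.
Since 1 < 2, the vectors are linearly dependent.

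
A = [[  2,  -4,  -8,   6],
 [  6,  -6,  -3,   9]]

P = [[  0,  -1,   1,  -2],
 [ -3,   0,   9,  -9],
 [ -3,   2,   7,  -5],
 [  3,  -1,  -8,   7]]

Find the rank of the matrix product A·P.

First compute AP:
[[ 54, -24, -138, 114],
 [ 54, -21, -141, 120]]
Now row reduce the product.
R2 ← R2 − R1: [0, 3, -3, 6]
2 nonzero rows, so rank(AP) = 2.

2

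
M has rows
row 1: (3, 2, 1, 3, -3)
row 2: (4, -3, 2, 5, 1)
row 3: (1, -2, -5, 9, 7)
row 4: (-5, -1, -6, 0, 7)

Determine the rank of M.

Row reduce to echelon form.
R2 ← R2 − (4/3)·R1: [0, -17/3, 2/3, 1, 5]
R3 ← R3 − (1/3)·R1: [0, -8/3, -16/3, 8, 8]
R4 ← R4 + (5/3)·R1: [0, 7/3, -13/3, 5, 2]
R3 ← R3 − (8/17)·R2: [0, 0, -96/17, 128/17, 96/17]
R4 ← R4 + (7/17)·R2: [0, 0, -69/17, 92/17, 69/17]
R4 ← R4 − (23/32)·R3: [0, 0, 0, 0, 0]
Echelon form has 3 nonzero rows, so rank(M) = 3.

3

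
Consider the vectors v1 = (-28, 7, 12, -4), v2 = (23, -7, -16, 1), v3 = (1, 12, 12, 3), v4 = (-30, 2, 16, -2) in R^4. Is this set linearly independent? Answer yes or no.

no

Form the matrix with these vectors as rows and row reduce.
R2 ← R2 + (23/28)·R1: [0, -5/4, -43/7, -16/7]
R3 ← R3 + (1/28)·R1: [0, 49/4, 87/7, 20/7]
R4 ← R4 − (15/14)·R1: [0, -11/2, 22/7, 16/7]
R3 ← R3 + (49/5)·R2: [0, 0, -1672/35, -684/35]
R4 ← R4 − (22/5)·R2: [0, 0, 1056/35, 432/35]
R4 ← R4 + (12/19)·R3: [0, 0, 0, 0]
3 nonzero rows, so the 4 vectors span a space of dimension 3.
Since 3 < 4, the vectors are linearly dependent.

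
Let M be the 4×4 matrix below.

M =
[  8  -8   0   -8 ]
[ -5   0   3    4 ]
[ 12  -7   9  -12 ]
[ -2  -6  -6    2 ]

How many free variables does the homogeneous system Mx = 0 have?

Row reduce to echelon form.
R2 ← R2 + (5/8)·R1: [0, -5, 3, -1]
R3 ← R3 − (3/2)·R1: [0, 5, 9, 0]
R4 ← R4 + (1/4)·R1: [0, -8, -6, 0]
R3 ← R3 + R2: [0, 0, 12, -1]
R4 ← R4 − (8/5)·R2: [0, 0, -54/5, 8/5]
R4 ← R4 + (9/10)·R3: [0, 0, 0, 7/10]
4 nonzero rows, so rank(M) = 4.
M has 4 columns; by rank–nullity, nullity = 4 − 4 = 0.

0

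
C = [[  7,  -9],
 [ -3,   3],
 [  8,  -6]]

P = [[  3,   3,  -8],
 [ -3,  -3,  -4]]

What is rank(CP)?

First compute CP:
[[ 48,  48, -20],
 [-18, -18,  12],
 [ 42,  42, -40]]
Now row reduce the product.
R2 ← R2 + (3/8)·R1: [0, 0, 9/2]
R3 ← R3 − (7/8)·R1: [0, 0, -45/2]
R3 ← R3 + (5)·R2: [0, 0, 0]
2 nonzero rows, so rank(CP) = 2.

2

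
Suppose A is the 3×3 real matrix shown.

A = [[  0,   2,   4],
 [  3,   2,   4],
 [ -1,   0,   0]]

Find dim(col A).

2

Row reduce to echelon form.
Swap R1 ↔ R2
R3 ← R3 + (1/3)·R1: [0, 2/3, 4/3]
R3 ← R3 − (1/3)·R2: [0, 0, 0]
Echelon form has 2 nonzero rows, so rank(A) = 2.
The column space has dimension equal to the rank: 2.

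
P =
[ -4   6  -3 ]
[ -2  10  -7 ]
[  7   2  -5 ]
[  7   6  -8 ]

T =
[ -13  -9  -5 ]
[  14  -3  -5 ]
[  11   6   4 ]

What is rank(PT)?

First compute PT:
[[103,   0, -22],
 [ 89, -54, -68],
 [-118, -99, -65],
 [-95, -129, -97]]
Now row reduce the product.
R2 ← R2 − (89/103)·R1: [0, -54, -5046/103]
R3 ← R3 + (118/103)·R1: [0, -99, -9291/103]
R4 ← R4 + (95/103)·R1: [0, -129, -12081/103]
R3 ← R3 − (11/6)·R2: [0, 0, -40/103]
R4 ← R4 − (43/18)·R2: [0, 0, -80/309]
R4 ← R4 − (2/3)·R3: [0, 0, 0]
3 nonzero rows, so rank(PT) = 3.

3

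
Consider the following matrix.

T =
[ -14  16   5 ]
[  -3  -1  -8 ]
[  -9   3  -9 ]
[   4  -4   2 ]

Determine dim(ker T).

Row reduce to echelon form.
R2 ← R2 − (3/14)·R1: [0, -31/7, -127/14]
R3 ← R3 − (9/14)·R1: [0, -51/7, -171/14]
R4 ← R4 + (2/7)·R1: [0, 4/7, 24/7]
R3 ← R3 − (51/31)·R2: [0, 0, 84/31]
R4 ← R4 + (4/31)·R2: [0, 0, 70/31]
R4 ← R4 − (5/6)·R3: [0, 0, 0]
3 nonzero rows, so rank(T) = 3.
T has 3 columns; by rank–nullity, nullity = 3 − 3 = 0.

0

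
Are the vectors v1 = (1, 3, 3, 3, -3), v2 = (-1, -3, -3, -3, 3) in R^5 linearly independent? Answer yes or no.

Form the matrix with these vectors as rows and row reduce.
R2 ← R2 + R1: [0, 0, 0, 0, 0]
1 nonzero row, so the 2 vectors span a space of dimension 1.
Since 1 < 2, the vectors are linearly dependent.

no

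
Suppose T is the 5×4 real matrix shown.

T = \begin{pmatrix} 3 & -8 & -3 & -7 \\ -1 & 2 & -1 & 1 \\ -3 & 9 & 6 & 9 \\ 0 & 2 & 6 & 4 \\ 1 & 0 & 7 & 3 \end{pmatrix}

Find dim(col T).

2

Row reduce to echelon form.
R2 ← R2 + (1/3)·R1: [0, -2/3, -2, -4/3]
R3 ← R3 + R1: [0, 1, 3, 2]
R5 ← R5 − (1/3)·R1: [0, 8/3, 8, 16/3]
R3 ← R3 + (3/2)·R2: [0, 0, 0, 0]
R4 ← R4 + (3)·R2: [0, 0, 0, 0]
R5 ← R5 + (4)·R2: [0, 0, 0, 0]
Echelon form has 2 nonzero rows, so rank(T) = 2.
The column space has dimension equal to the rank: 2.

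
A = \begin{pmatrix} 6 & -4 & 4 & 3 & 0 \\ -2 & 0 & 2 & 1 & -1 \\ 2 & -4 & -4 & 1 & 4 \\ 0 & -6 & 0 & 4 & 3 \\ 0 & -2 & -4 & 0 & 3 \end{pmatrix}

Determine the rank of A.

Row reduce to echelon form.
R2 ← R2 + (1/3)·R1: [0, -4/3, 10/3, 2, -1]
R3 ← R3 − (1/3)·R1: [0, -8/3, -16/3, 0, 4]
R3 ← R3 − (2)·R2: [0, 0, -12, -4, 6]
R4 ← R4 − (9/2)·R2: [0, 0, -15, -5, 15/2]
R5 ← R5 − (3/2)·R2: [0, 0, -9, -3, 9/2]
R4 ← R4 − (5/4)·R3: [0, 0, 0, 0, 0]
R5 ← R5 − (3/4)·R3: [0, 0, 0, 0, 0]
Echelon form has 3 nonzero rows, so rank(A) = 3.

3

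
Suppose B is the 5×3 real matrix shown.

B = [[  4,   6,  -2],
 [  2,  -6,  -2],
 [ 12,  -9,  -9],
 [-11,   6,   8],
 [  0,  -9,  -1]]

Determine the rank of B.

2

Row reduce to echelon form.
R2 ← R2 − (1/2)·R1: [0, -9, -1]
R3 ← R3 − (3)·R1: [0, -27, -3]
R4 ← R4 + (11/4)·R1: [0, 45/2, 5/2]
R3 ← R3 − (3)·R2: [0, 0, 0]
R4 ← R4 + (5/2)·R2: [0, 0, 0]
R5 ← R5 − R2: [0, 0, 0]
Echelon form has 2 nonzero rows, so rank(B) = 2.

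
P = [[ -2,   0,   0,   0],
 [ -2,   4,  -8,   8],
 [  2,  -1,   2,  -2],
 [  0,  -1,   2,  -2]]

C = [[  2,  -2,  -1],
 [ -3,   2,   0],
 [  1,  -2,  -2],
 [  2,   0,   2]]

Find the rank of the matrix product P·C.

2

First compute PC:
[[ -4,   4,   2],
 [ -8,  28,  34],
 [  5, -10, -10],
 [  1,  -6,  -8]]
Now row reduce the product.
R2 ← R2 − (2)·R1: [0, 20, 30]
R3 ← R3 + (5/4)·R1: [0, -5, -15/2]
R4 ← R4 + (1/4)·R1: [0, -5, -15/2]
R3 ← R3 + (1/4)·R2: [0, 0, 0]
R4 ← R4 + (1/4)·R2: [0, 0, 0]
2 nonzero rows, so rank(PC) = 2.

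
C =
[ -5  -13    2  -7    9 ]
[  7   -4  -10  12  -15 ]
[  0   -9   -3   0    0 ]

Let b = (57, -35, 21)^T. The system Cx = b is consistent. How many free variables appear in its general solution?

2

Row reduce the augmented matrix [C | b].
R2 ← R2 + (7/5)·R1: [0, -111/5, -36/5, 11/5, -12/5, 224/5]
R3 ← R3 − (15/37)·R2: [0, 0, -3/37, -33/37, 36/37, 105/37]
The echelon form has 3 nonzero rows, and every pivot lies in the first 5 columns, so rank(C) = rank([C|b]) = 3.
The system is consistent.
Free variables = (unknowns) − (rank) = 5 − 3 = 2.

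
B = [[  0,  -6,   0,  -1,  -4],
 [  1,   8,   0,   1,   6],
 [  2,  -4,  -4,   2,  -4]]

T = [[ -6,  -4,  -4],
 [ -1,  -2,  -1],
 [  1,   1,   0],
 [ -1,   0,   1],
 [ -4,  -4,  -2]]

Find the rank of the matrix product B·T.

3

First compute BT:
[[ 23,  28,  13],
 [-39, -44, -23],
 [  2,  12,   6]]
Now row reduce the product.
R2 ← R2 + (39/23)·R1: [0, 80/23, -22/23]
R3 ← R3 − (2/23)·R1: [0, 220/23, 112/23]
R3 ← R3 − (11/4)·R2: [0, 0, 15/2]
3 nonzero rows, so rank(BT) = 3.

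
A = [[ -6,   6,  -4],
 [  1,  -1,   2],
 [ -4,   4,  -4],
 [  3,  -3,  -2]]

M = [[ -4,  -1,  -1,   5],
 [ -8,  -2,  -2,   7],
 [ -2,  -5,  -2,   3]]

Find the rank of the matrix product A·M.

2

First compute AM:
[[-16,  14,   2,   0],
 [  0,  -9,  -3,   4],
 [ -8,  16,   4,  -4],
 [ 16,  13,   7, -12]]
Now row reduce the product.
R3 ← R3 − (1/2)·R1: [0, 9, 3, -4]
R4 ← R4 + R1: [0, 27, 9, -12]
R3 ← R3 + R2: [0, 0, 0, 0]
R4 ← R4 + (3)·R2: [0, 0, 0, 0]
2 nonzero rows, so rank(AM) = 2.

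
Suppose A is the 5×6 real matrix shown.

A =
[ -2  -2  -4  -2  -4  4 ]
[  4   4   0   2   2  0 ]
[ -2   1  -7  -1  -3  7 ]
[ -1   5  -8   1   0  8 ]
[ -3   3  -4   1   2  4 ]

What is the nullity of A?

3

Row reduce to echelon form.
R2 ← R2 + (2)·R1: [0, 0, -8, -2, -6, 8]
R3 ← R3 − R1: [0, 3, -3, 1, 1, 3]
R4 ← R4 − (1/2)·R1: [0, 6, -6, 2, 2, 6]
R5 ← R5 − (3/2)·R1: [0, 6, 2, 4, 8, -2]
Swap R2 ↔ R3
R4 ← R4 − (2)·R2: [0, 0, 0, 0, 0, 0]
R5 ← R5 − (2)·R2: [0, 0, 8, 2, 6, -8]
R5 ← R5 + R3: [0, 0, 0, 0, 0, 0]
3 nonzero rows, so rank(A) = 3.
A has 6 columns; by rank–nullity, nullity = 6 − 3 = 3.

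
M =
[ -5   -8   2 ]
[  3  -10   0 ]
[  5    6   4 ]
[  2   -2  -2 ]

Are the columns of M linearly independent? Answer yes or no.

yes

Row reduce M to echelon form.
R2 ← R2 + (3/5)·R1: [0, -74/5, 6/5]
R3 ← R3 + R1: [0, -2, 6]
R4 ← R4 + (2/5)·R1: [0, -26/5, -6/5]
R3 ← R3 − (5/37)·R2: [0, 0, 216/37]
R4 ← R4 − (13/37)·R2: [0, 0, -60/37]
R4 ← R4 + (5/18)·R3: [0, 0, 0]
3 pivots among 3 columns.
Every column is a pivot column, so the columns are linearly independent.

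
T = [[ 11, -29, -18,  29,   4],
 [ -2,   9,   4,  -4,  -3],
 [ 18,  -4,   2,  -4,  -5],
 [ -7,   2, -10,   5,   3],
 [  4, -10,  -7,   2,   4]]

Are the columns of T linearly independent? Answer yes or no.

Row reduce T to echelon form.
R2 ← R2 + (2/11)·R1: [0, 41/11, 8/11, 14/11, -25/11]
R3 ← R3 − (18/11)·R1: [0, 478/11, 346/11, -566/11, -127/11]
R4 ← R4 + (7/11)·R1: [0, -181/11, -236/11, 258/11, 61/11]
R5 ← R5 − (4/11)·R1: [0, 6/11, -5/11, -94/11, 28/11]
R3 ← R3 − (478/41)·R2: [0, 0, 942/41, -2718/41, 613/41]
R4 ← R4 + (181/41)·R2: [0, 0, -748/41, 1192/41, -184/41]
R5 ← R5 − (6/41)·R2: [0, 0, -23/41, -358/41, 118/41]
R4 ← R4 + (374/471)·R3: [0, 0, 0, -3700/157, 3478/471]
R5 ← R5 + (23/942)·R3: [0, 0, 0, -1625/157, 3055/942]
R5 ← R5 − (65/148)·R4: [0, 0, 0, 0, 0]
4 pivots among 5 columns.
Only 4 < 5 pivot columns, so the columns are linearly dependent.

no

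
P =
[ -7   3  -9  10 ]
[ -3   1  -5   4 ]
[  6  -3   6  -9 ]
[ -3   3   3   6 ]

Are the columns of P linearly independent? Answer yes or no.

Row reduce P to echelon form.
R2 ← R2 − (3/7)·R1: [0, -2/7, -8/7, -2/7]
R3 ← R3 + (6/7)·R1: [0, -3/7, -12/7, -3/7]
R4 ← R4 − (3/7)·R1: [0, 12/7, 48/7, 12/7]
R3 ← R3 − (3/2)·R2: [0, 0, 0, 0]
R4 ← R4 + (6)·R2: [0, 0, 0, 0]
2 pivots among 4 columns.
Only 2 < 4 pivot columns, so the columns are linearly dependent.

no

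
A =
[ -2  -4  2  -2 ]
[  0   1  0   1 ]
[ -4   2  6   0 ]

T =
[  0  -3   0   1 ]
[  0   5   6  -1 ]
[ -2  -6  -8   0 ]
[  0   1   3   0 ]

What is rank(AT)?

First compute AT:
[[ -4, -28, -46,   2],
 [  0,   6,   9,  -1],
 [-12, -14, -36,  -6]]
Now row reduce the product.
R3 ← R3 − (3)·R1: [0, 70, 102, -12]
R3 ← R3 − (35/3)·R2: [0, 0, -3, -1/3]
3 nonzero rows, so rank(AT) = 3.

3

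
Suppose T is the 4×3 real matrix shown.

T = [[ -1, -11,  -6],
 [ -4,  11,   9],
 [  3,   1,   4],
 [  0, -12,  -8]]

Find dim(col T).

3

Row reduce to echelon form.
R2 ← R2 − (4)·R1: [0, 55, 33]
R3 ← R3 + (3)·R1: [0, -32, -14]
R3 ← R3 + (32/55)·R2: [0, 0, 26/5]
R4 ← R4 + (12/55)·R2: [0, 0, -4/5]
R4 ← R4 + (2/13)·R3: [0, 0, 0]
Echelon form has 3 nonzero rows, so rank(T) = 3.
The column space has dimension equal to the rank: 3.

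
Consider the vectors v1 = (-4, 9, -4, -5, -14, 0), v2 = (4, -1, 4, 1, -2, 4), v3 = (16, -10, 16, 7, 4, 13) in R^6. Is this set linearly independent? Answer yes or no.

Form the matrix with these vectors as rows and row reduce.
R2 ← R2 + R1: [0, 8, 0, -4, -16, 4]
R3 ← R3 + (4)·R1: [0, 26, 0, -13, -52, 13]
R3 ← R3 − (13/4)·R2: [0, 0, 0, 0, 0, 0]
2 nonzero rows, so the 3 vectors span a space of dimension 2.
Since 2 < 3, the vectors are linearly dependent.

no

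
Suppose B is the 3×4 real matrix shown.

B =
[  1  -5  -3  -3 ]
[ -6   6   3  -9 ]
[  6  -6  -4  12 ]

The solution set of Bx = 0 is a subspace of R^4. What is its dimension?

Row reduce to echelon form.
R2 ← R2 + (6)·R1: [0, -24, -15, -27]
R3 ← R3 − (6)·R1: [0, 24, 14, 30]
R3 ← R3 + R2: [0, 0, -1, 3]
3 nonzero rows, so rank(B) = 3.
B has 4 columns; by rank–nullity, nullity = 4 − 3 = 1.

1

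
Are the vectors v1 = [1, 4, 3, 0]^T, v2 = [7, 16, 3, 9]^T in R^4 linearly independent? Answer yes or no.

yes

Form the matrix with these vectors as rows and row reduce.
R2 ← R2 − (7)·R1: [0, -12, -18, 9]
2 nonzero rows, so the 2 vectors span a space of dimension 2.
Since 2 = 2, the vectors are linearly independent.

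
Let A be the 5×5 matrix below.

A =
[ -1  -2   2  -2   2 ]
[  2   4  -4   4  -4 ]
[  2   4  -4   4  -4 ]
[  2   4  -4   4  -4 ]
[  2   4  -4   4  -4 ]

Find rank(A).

1

Row reduce to echelon form.
R2 ← R2 + (2)·R1: [0, 0, 0, 0, 0]
R3 ← R3 + (2)·R1: [0, 0, 0, 0, 0]
R4 ← R4 + (2)·R1: [0, 0, 0, 0, 0]
R5 ← R5 + (2)·R1: [0, 0, 0, 0, 0]
Echelon form has 1 nonzero row, so rank(A) = 1.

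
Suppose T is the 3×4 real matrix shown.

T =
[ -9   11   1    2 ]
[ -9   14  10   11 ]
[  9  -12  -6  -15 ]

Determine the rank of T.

3

Row reduce to echelon form.
R2 ← R2 − R1: [0, 3, 9, 9]
R3 ← R3 + R1: [0, -1, -5, -13]
R3 ← R3 + (1/3)·R2: [0, 0, -2, -10]
Echelon form has 3 nonzero rows, so rank(T) = 3.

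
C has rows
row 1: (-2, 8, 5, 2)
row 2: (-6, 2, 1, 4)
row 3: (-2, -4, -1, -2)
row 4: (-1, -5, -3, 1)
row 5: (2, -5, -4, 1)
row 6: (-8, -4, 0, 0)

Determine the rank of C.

4

Row reduce to echelon form.
R2 ← R2 − (3)·R1: [0, -22, -14, -2]
R3 ← R3 − R1: [0, -12, -6, -4]
R4 ← R4 − (1/2)·R1: [0, -9, -11/2, 0]
R5 ← R5 + R1: [0, 3, 1, 3]
R6 ← R6 − (4)·R1: [0, -36, -20, -8]
R3 ← R3 − (6/11)·R2: [0, 0, 18/11, -32/11]
R4 ← R4 − (9/22)·R2: [0, 0, 5/22, 9/11]
R5 ← R5 + (3/22)·R2: [0, 0, -10/11, 30/11]
R6 ← R6 − (18/11)·R2: [0, 0, 32/11, -52/11]
R4 ← R4 − (5/36)·R3: [0, 0, 0, 11/9]
R5 ← R5 + (5/9)·R3: [0, 0, 0, 10/9]
R6 ← R6 − (16/9)·R3: [0, 0, 0, 4/9]
R5 ← R5 − (10/11)·R4: [0, 0, 0, 0]
R6 ← R6 − (4/11)·R4: [0, 0, 0, 0]
Echelon form has 4 nonzero rows, so rank(C) = 4.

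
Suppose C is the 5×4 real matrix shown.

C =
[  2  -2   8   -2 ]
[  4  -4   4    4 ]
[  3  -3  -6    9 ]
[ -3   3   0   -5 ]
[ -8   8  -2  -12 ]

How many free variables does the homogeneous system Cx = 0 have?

Row reduce to echelon form.
R2 ← R2 − (2)·R1: [0, 0, -12, 8]
R3 ← R3 − (3/2)·R1: [0, 0, -18, 12]
R4 ← R4 + (3/2)·R1: [0, 0, 12, -8]
R5 ← R5 + (4)·R1: [0, 0, 30, -20]
R3 ← R3 − (3/2)·R2: [0, 0, 0, 0]
R4 ← R4 + R2: [0, 0, 0, 0]
R5 ← R5 + (5/2)·R2: [0, 0, 0, 0]
2 nonzero rows, so rank(C) = 2.
C has 4 columns; by rank–nullity, nullity = 4 − 2 = 2.

2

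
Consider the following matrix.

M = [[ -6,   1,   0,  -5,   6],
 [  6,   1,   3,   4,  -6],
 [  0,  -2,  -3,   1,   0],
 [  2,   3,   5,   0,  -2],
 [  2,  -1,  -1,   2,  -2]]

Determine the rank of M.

2

Row reduce to echelon form.
R2 ← R2 + R1: [0, 2, 3, -1, 0]
R4 ← R4 + (1/3)·R1: [0, 10/3, 5, -5/3, 0]
R5 ← R5 + (1/3)·R1: [0, -2/3, -1, 1/3, 0]
R3 ← R3 + R2: [0, 0, 0, 0, 0]
R4 ← R4 − (5/3)·R2: [0, 0, 0, 0, 0]
R5 ← R5 + (1/3)·R2: [0, 0, 0, 0, 0]
Echelon form has 2 nonzero rows, so rank(M) = 2.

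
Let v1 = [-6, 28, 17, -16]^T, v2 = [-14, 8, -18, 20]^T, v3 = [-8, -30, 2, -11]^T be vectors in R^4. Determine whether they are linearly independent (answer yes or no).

yes

Form the matrix with these vectors as rows and row reduce.
R2 ← R2 − (7/3)·R1: [0, -172/3, -173/3, 172/3]
R3 ← R3 − (4/3)·R1: [0, -202/3, -62/3, 31/3]
R3 ← R3 − (101/86)·R2: [0, 0, 4047/86, -57]
3 nonzero rows, so the 3 vectors span a space of dimension 3.
Since 3 = 3, the vectors are linearly independent.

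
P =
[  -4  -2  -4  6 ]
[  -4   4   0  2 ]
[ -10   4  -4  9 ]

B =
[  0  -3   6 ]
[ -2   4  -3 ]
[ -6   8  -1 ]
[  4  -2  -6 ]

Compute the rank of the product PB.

2

First compute PB:
[[ 52, -40, -50],
 [  0,  24, -48],
 [ 52,  -4, -122]]
Now row reduce the product.
R3 ← R3 − R1: [0, 36, -72]
R3 ← R3 − (3/2)·R2: [0, 0, 0]
2 nonzero rows, so rank(PB) = 2.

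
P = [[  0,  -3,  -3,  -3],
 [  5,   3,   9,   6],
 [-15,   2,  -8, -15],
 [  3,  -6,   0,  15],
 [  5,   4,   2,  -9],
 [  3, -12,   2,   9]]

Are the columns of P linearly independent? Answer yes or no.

yes

Row reduce P to echelon form.
Swap R1 ↔ R2
R3 ← R3 + (3)·R1: [0, 11, 19, 3]
R4 ← R4 − (3/5)·R1: [0, -39/5, -27/5, 57/5]
R5 ← R5 − R1: [0, 1, -7, -15]
R6 ← R6 − (3/5)·R1: [0, -69/5, -17/5, 27/5]
R3 ← R3 + (11/3)·R2: [0, 0, 8, -8]
R4 ← R4 − (13/5)·R2: [0, 0, 12/5, 96/5]
R5 ← R5 + (1/3)·R2: [0, 0, -8, -16]
R6 ← R6 − (23/5)·R2: [0, 0, 52/5, 96/5]
R4 ← R4 − (3/10)·R3: [0, 0, 0, 108/5]
R5 ← R5 + R3: [0, 0, 0, -24]
R6 ← R6 − (13/10)·R3: [0, 0, 0, 148/5]
R5 ← R5 + (10/9)·R4: [0, 0, 0, 0]
R6 ← R6 − (37/27)·R4: [0, 0, 0, 0]
4 pivots among 4 columns.
Every column is a pivot column, so the columns are linearly independent.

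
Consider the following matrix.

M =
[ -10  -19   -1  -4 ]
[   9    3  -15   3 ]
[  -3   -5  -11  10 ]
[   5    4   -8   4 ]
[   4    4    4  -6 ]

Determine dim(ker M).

1

Row reduce to echelon form.
R2 ← R2 + (9/10)·R1: [0, -141/10, -159/10, -3/5]
R3 ← R3 − (3/10)·R1: [0, 7/10, -107/10, 56/5]
R4 ← R4 + (1/2)·R1: [0, -11/2, -17/2, 2]
R5 ← R5 + (2/5)·R1: [0, -18/5, 18/5, -38/5]
R3 ← R3 + (7/141)·R2: [0, 0, -540/47, 525/47]
R4 ← R4 − (55/141)·R2: [0, 0, -108/47, 105/47]
R5 ← R5 − (12/47)·R2: [0, 0, 360/47, -350/47]
R4 ← R4 − (1/5)·R3: [0, 0, 0, 0]
R5 ← R5 + (2/3)·R3: [0, 0, 0, 0]
3 nonzero rows, so rank(M) = 3.
M has 4 columns; by rank–nullity, nullity = 4 − 3 = 1.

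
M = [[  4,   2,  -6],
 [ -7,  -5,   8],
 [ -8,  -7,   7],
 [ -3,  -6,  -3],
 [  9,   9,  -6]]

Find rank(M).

2

Row reduce to echelon form.
R2 ← R2 + (7/4)·R1: [0, -3/2, -5/2]
R3 ← R3 + (2)·R1: [0, -3, -5]
R4 ← R4 + (3/4)·R1: [0, -9/2, -15/2]
R5 ← R5 − (9/4)·R1: [0, 9/2, 15/2]
R3 ← R3 − (2)·R2: [0, 0, 0]
R4 ← R4 − (3)·R2: [0, 0, 0]
R5 ← R5 + (3)·R2: [0, 0, 0]
Echelon form has 2 nonzero rows, so rank(M) = 2.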